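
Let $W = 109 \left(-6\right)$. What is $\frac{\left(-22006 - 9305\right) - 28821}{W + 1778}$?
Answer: $- \frac{15033}{281} \approx -53.498$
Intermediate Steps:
$W = -654$
$\frac{\left(-22006 - 9305\right) - 28821}{W + 1778} = \frac{\left(-22006 - 9305\right) - 28821}{-654 + 1778} = \frac{\left(-22006 - 9305\right) - 28821}{1124} = \left(-31311 - 28821\right) \frac{1}{1124} = \left(-60132\right) \frac{1}{1124} = - \frac{15033}{281}$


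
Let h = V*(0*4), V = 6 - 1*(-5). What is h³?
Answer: 0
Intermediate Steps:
V = 11 (V = 6 + 5 = 11)
h = 0 (h = 11*(0*4) = 11*0 = 0)
h³ = 0³ = 0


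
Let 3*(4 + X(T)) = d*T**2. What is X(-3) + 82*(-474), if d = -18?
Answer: -38926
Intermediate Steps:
X(T) = -4 - 6*T**2 (X(T) = -4 + (-18*T**2)/3 = -4 - 6*T**2)
X(-3) + 82*(-474) = (-4 - 6*(-3)**2) + 82*(-474) = (-4 - 6*9) - 38868 = (-4 - 54) - 38868 = -58 - 38868 = -38926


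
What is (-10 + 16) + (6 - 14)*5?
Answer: -34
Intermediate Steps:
(-10 + 16) + (6 - 14)*5 = 6 - 8*5 = 6 - 40 = -34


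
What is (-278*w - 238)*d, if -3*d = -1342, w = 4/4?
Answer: -230824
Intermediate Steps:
w = 1 (w = 4*(1/4) = 1)
d = 1342/3 (d = -1/3*(-1342) = 1342/3 ≈ 447.33)
(-278*w - 238)*d = (-278*1 - 238)*(1342/3) = (-278 - 238)*(1342/3) = -516*1342/3 = -230824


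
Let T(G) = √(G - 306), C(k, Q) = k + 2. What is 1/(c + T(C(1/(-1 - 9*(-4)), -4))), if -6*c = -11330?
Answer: 594825/1123323626 - 9*I*√372365/1123323626 ≈ 0.00052952 - 4.889e-6*I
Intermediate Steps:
c = 5665/3 (c = -⅙*(-11330) = 5665/3 ≈ 1888.3)
C(k, Q) = 2 + k
T(G) = √(-306 + G)
1/(c + T(C(1/(-1 - 9*(-4)), -4))) = 1/(5665/3 + √(-306 + (2 + 1/(-1 - 9*(-4))))) = 1/(5665/3 + √(-306 + (2 + 1/(-1 + 36)))) = 1/(5665/3 + √(-306 + (2 + 1/35))) = 1/(5665/3 + √(-306 + 71/35)) = 1/(5665/3 + √(-10639/35)) = 1/(5665/3 + I*√372365/35)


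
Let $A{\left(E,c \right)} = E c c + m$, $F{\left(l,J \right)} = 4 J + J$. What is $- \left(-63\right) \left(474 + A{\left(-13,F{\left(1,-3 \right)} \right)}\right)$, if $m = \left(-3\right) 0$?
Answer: $-154413$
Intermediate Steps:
$m = 0$
$F{\left(l,J \right)} = 5 J$
$A{\left(E,c \right)} = E c^{2}$ ($A{\left(E,c \right)} = E c c + 0 = E c^{2} + 0 = E c^{2}$)
$- \left(-63\right) \left(474 + A{\left(-13,F{\left(1,-3 \right)} \right)}\right) = - \left(-63\right) \left(474 - 13 \left(5 \left(-3\right)\right)^{2}\right) = - \left(-63\right) \left(474 - 13 \left(-15\right)^{2}\right) = - \left(-63\right) \left(474 - 2925\right) = - \left(-63\right) \left(-2451\right) = \left(-1\right) 154413 = -154413$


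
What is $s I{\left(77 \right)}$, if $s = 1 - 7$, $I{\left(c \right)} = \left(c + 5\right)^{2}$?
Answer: $-40344$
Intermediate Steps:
$I{\left(c \right)} = \left(5 + c\right)^{2}$
$s = -6$ ($s = 1 - 7 = -6$)
$s I{\left(77 \right)} = - 6 \left(5 + 77\right)^{2} = - 6 \cdot 82^{2} = \left(-6\right) 6724 = -40344$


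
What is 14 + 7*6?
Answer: 56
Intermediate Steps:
14 + 7*6 = 14 + 42 = 56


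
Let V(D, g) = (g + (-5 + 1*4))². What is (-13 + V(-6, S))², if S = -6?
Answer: 1296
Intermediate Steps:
V(D, g) = (-1 + g)² (V(D, g) = (g + (-5 + 4))² = (g - 1)² = (-1 + g)²)
(-13 + V(-6, S))² = (-13 + (-1 - 6)²)² = (-13 + (-7)²)² = (-13 + 49)² = 36² = 1296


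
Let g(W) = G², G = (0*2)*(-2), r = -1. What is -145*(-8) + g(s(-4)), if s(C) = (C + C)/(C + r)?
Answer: 1160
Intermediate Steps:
G = 0 (G = 0*(-2) = 0)
s(C) = 2*C/(-1 + C) (s(C) = (C + C)/(C - 1) = (2*C)/(-1 + C) = 2*C/(-1 + C))
g(W) = 0 (g(W) = 0² = 0)
-145*(-8) + g(s(-4)) = -145*(-8) + 0 = 1160 + 0 = 1160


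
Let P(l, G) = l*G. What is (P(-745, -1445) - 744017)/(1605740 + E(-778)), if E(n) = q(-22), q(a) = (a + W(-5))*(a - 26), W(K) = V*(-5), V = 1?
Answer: 83127/401759 ≈ 0.20691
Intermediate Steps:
W(K) = -5 (W(K) = 1*(-5) = -5)
q(a) = (-26 + a)*(-5 + a) (q(a) = (a - 5)*(a - 26) = (-5 + a)*(-26 + a) = (-26 + a)*(-5 + a))
P(l, G) = G*l
E(n) = 1296 (E(n) = 130 + (-22)² - 31*(-22) = 130 + 484 + 682 = 1296)
(P(-745, -1445) - 744017)/(1605740 + E(-778)) = (-1445*(-745) - 744017)/(1605740 + 1296) = (1076525 - 744017)/1607036 = 332508*(1/1607036) = 83127/401759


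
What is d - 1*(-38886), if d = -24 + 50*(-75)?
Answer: 35112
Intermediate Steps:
d = -3774 (d = -24 - 3750 = -3774)
d - 1*(-38886) = -3774 - 1*(-38886) = -3774 + 38886 = 35112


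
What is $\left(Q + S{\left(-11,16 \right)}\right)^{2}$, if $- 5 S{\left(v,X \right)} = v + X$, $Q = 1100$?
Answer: $1207801$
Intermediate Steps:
$S{\left(v,X \right)} = - \frac{X}{5} - \frac{v}{5}$ ($S{\left(v,X \right)} = - \frac{v + X}{5} = - \frac{X + v}{5} = - \frac{X}{5} - \frac{v}{5}$)
$\left(Q + S{\left(-11,16 \right)}\right)^{2} = \left(1100 - 1\right)^{2} = 1099^{2} = 1207801$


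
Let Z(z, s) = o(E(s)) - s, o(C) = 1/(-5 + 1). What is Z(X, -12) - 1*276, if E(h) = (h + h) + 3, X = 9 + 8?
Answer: -1057/4 ≈ -264.25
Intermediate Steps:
X = 17
E(h) = 3 + 2*h (E(h) = 2*h + 3 = 3 + 2*h)
o(C) = -¼ (o(C) = 1/(-4) = -¼)
Z(z, s) = -¼ - s
Z(X, -12) - 1*276 = (-¼ - 1*(-12)) - 1*276 = (-¼ + 12) - 276 = 47/4 - 276 = -1057/4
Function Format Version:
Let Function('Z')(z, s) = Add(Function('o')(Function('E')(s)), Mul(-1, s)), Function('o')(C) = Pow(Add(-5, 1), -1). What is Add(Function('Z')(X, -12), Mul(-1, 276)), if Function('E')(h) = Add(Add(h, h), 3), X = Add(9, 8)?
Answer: Rational(-1057, 4) ≈ -264.25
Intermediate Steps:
X = 17
Function('E')(h) = Add(3, Mul(2, h)) (Function('E')(h) = Add(Mul(2, h), 3) = Add(3, Mul(2, h)))
Function('o')(C) = Rational(-1, 4) (Function('o')(C) = Pow(-4, -1) = Rational(-1, 4))
Function('Z')(z, s) = Add(Rational(-1, 4), Mul(-1, s))
Add(Function('Z')(X, -12), Mul(-1, 276)) = Add(Add(Rational(-1, 4), Mul(-1, -12)), Mul(-1, 276)) = Add(Add(Rational(-1, 4), 12), -276) = Add(Rational(47, 4), -276) = Rational(-1057, 4)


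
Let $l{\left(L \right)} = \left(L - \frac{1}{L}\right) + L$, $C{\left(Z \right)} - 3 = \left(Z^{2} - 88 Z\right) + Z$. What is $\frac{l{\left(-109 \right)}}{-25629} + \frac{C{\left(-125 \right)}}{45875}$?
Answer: $\frac{75127783058}{128154610875} \approx 0.58623$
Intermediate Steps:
$C{\left(Z \right)} = 3 + Z^{2} - 87 Z$ ($C{\left(Z \right)} = 3 + \left(\left(Z^{2} - 88 Z\right) + Z\right) = 3 + \left(Z^{2} - 87 Z\right) = 3 + Z^{2} - 87 Z$)
$l{\left(L \right)} = - \frac{1}{L} + 2 L$
$\frac{l{\left(-109 \right)}}{-25629} + \frac{C{\left(-125 \right)}}{45875} = \frac{- \frac{1}{-109} + 2 \left(-109\right)}{-25629} + \frac{3 + \left(-125\right)^{2} - -10875}{45875} = \left(\left(-1\right) \left(- \frac{1}{109}\right) - 218\right) \left(- \frac{1}{25629}\right) + \left(3 + 15625 + 10875\right) \frac{1}{45875} = \left(\frac{1}{109} - 218\right) \left(- \frac{1}{25629}\right) + 26503 \cdot \frac{1}{45875} = \left(- \frac{23761}{109}\right) \left(- \frac{1}{25629}\right) + \frac{26503}{45875} = \frac{23761}{2793561} + \frac{26503}{45875} = \frac{75127783058}{128154610875}$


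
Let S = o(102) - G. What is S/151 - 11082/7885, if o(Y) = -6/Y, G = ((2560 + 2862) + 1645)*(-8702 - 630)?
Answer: 8840137956601/20240795 ≈ 4.3675e+5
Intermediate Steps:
G = -65949244 (G = (5422 + 1645)*(-9332) = 7067*(-9332) = -65949244)
S = 1121137147/17 (S = -6/102 - 1*(-65949244) = -6*1/102 + 65949244 = -1/17 + 65949244 = 1121137147/17 ≈ 6.5949e+7)
S/151 - 11082/7885 = (1121137147/17)/151 - 11082/7885 = (1121137147/17)*(1/151) - 11082*1/7885 = 1121137147/2567 - 11082/7885 = 8840137956601/20240795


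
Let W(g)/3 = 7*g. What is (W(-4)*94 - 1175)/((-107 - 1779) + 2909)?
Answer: -9071/1023 ≈ -8.8671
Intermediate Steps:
W(g) = 21*g (W(g) = 3*(7*g) = 21*g)
(W(-4)*94 - 1175)/((-107 - 1779) + 2909) = ((21*(-4))*94 - 1175)/((-107 - 1779) + 2909) = (-84*94 - 1175)/(-1886 + 2909) = (-7896 - 1175)/1023 = -9071*1/1023 = -9071/1023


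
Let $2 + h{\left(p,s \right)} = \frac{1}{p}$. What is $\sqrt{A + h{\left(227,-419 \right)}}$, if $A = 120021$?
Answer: $\frac{3 \sqrt{687162142}}{227} \approx 346.44$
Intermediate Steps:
$h{\left(p,s \right)} = -2 + \frac{1}{p}$
$\sqrt{A + h{\left(227,-419 \right)}} = \sqrt{120021 - \left(2 - \frac{1}{227}\right)} = \sqrt{120021 + \left(-2 + \frac{1}{227}\right)} = \sqrt{120021 - \frac{453}{227}} = \sqrt{\frac{27244314}{227}} = \frac{3 \sqrt{687162142}}{227}$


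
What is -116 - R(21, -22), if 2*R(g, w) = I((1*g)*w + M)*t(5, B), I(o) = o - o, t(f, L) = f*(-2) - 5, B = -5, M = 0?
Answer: -116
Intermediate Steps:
t(f, L) = -5 - 2*f (t(f, L) = -2*f - 5 = -5 - 2*f)
I(o) = 0
R(g, w) = 0 (R(g, w) = (0*(-5 - 2*5))/2 = (0*(-5 - 10))/2 = (0*(-15))/2 = (½)*0 = 0)
-116 - R(21, -22) = -116 - 1*0 = -116 + 0 = -116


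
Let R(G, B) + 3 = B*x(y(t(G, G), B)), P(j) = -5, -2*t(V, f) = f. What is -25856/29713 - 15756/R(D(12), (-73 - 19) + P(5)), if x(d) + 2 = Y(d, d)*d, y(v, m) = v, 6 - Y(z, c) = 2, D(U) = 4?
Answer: -493160780/28732471 ≈ -17.164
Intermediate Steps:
t(V, f) = -f/2
Y(z, c) = 4 (Y(z, c) = 6 - 1*2 = 6 - 2 = 4)
x(d) = -2 + 4*d
R(G, B) = -3 + B*(-2 - 2*G) (R(G, B) = -3 + B*(-2 + 4*(-G/2)) = -3 + B*(-2 - 2*G))
-25856/29713 - 15756/R(D(12), (-73 - 19) + P(5)) = -25856/29713 - 15756/(-3 - 2*((-73 - 19) - 5)*(1 + 4)) = -25856*1/29713 - 15756/(-3 - 2*(-92 - 5)*5) = -25856/29713 - 15756/(-3 - 2*(-97)*5) = -25856/29713 - 15756/(-3 + 970) = -25856/29713 - 15756/967 = -493160780/28732471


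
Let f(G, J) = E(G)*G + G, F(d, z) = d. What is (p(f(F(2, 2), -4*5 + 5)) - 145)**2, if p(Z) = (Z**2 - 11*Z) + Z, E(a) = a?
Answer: 28561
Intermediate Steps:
f(G, J) = G + G**2 (f(G, J) = G*G + G = G**2 + G = G + G**2)
p(Z) = Z**2 - 10*Z
(p(f(F(2, 2), -4*5 + 5)) - 145)**2 = ((2*(1 + 2))*(-10 + 2*(1 + 2)) - 145)**2 = ((2*3)*(-10 + 2*3) - 145)**2 = (6*(-10 + 6) - 145)**2 = (6*(-4) - 145)**2 = (-24 - 145)**2 = (-169)**2 = 28561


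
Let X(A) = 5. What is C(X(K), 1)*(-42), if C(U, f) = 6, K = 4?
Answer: -252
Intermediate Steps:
C(X(K), 1)*(-42) = 6*(-42) = -252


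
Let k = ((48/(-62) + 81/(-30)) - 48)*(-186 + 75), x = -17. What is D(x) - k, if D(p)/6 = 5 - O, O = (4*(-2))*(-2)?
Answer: -1791687/310 ≈ -5779.6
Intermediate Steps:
O = 16 (O = -8*(-2) = 16)
D(p) = -66 (D(p) = 6*(5 - 1*16) = 6*(5 - 16) = 6*(-11) = -66)
k = 1771227/310 (k = ((48*(-1/62) + 81*(-1/30)) - 48)*(-111) = ((-24/31 - 27/10) - 48)*(-111) = (-1077/310 - 48)*(-111) = -15957/310*(-111) = 1771227/310 ≈ 5713.6)
D(x) - k = -66 - 1*1771227/310 = -66 - 1771227/310 = -1791687/310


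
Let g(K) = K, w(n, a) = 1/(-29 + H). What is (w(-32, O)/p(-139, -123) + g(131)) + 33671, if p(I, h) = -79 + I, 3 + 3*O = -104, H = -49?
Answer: 574769209/17004 ≈ 33802.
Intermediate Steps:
O = -107/3 (O = -1 + (⅓)*(-104) = -1 - 104/3 = -107/3 ≈ -35.667)
w(n, a) = -1/78 (w(n, a) = 1/(-29 - 49) = 1/(-78) = -1/78)
(w(-32, O)/p(-139, -123) + g(131)) + 33671 = (-1/(78*(-79 - 139)) + 131) + 33671 = (-1/78/(-218) + 131) + 33671 = (-1/78*(-1/218) + 131) + 33671 = (1/17004 + 131) + 33671 = 2227525/17004 + 33671 = 574769209/17004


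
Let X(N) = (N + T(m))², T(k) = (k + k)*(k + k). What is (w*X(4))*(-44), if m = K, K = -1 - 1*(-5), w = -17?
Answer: 3458752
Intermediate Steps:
K = 4 (K = -1 + 5 = 4)
m = 4
T(k) = 4*k² (T(k) = (2*k)*(2*k) = 4*k²)
X(N) = (64 + N)² (X(N) = (N + 4*4²)² = (N + 4*16)² = (N + 64)² = (64 + N)²)
(w*X(4))*(-44) = -17*(64 + 4)²*(-44) = -17*68²*(-44) = -17*4624*(-44) = -78608*(-44) = 3458752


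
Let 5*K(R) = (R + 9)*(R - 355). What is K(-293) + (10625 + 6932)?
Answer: 271817/5 ≈ 54363.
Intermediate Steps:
K(R) = (-355 + R)*(9 + R)/5 (K(R) = ((R + 9)*(R - 355))/5 = ((9 + R)*(-355 + R))/5 = ((-355 + R)*(9 + R))/5 = (-355 + R)*(9 + R)/5)
K(-293) + (10625 + 6932) = (-639 - 346/5*(-293) + (⅕)*(-293)²) + (10625 + 6932) = (-639 + 101378/5 + (⅕)*85849) + 17557 = (-639 + 101378/5 + 85849/5) + 17557 = 184032/5 + 17557 = 271817/5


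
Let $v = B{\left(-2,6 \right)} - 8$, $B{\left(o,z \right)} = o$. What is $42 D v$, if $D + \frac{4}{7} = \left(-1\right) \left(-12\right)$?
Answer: $-4800$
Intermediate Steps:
$D = \frac{80}{7}$ ($D = - \frac{4}{7} - -12 = - \frac{4}{7} + 12 = \frac{80}{7} \approx 11.429$)
$v = -10$ ($v = -2 - 8 = -10$)
$42 D v = 42 \cdot \frac{80}{7} \left(-10\right) = 480 \left(-10\right) = -4800$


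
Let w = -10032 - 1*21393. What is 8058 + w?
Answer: -23367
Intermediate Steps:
w = -31425 (w = -10032 - 21393 = -31425)
8058 + w = 8058 - 31425 = -23367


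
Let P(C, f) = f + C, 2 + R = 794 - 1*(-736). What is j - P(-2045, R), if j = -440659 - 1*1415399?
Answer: -1855541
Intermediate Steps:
j = -1856058 (j = -440659 - 1415399 = -1856058)
R = 1528 (R = -2 + (794 - 1*(-736)) = -2 + (794 + 736) = -2 + 1530 = 1528)
P(C, f) = C + f
j - P(-2045, R) = -1856058 - (-2045 + 1528) = -1856058 - 1*(-517) = -1856058 + 517 = -1855541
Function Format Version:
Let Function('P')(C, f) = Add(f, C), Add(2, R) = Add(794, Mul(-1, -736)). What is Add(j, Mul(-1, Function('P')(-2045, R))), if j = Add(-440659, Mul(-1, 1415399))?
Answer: -1855541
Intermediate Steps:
j = -1856058 (j = Add(-440659, -1415399) = -1856058)
R = 1528 (R = Add(-2, Add(794, Mul(-1, -736))) = Add(-2, Add(794, 736)) = Add(-2, 1530) = 1528)
Function('P')(C, f) = Add(C, f)
Add(j, Mul(-1, Function('P')(-2045, R))) = Add(-1856058, Mul(-1, Add(-2045, 1528))) = Add(-1856058, Mul(-1, -517)) = Add(-1856058, 517) = -1855541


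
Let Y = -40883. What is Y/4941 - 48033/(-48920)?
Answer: -1762665307/241713720 ≈ -7.2924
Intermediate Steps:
Y/4941 - 48033/(-48920) = -40883/4941 - 48033/(-48920) = -40883*1/4941 - 48033*(-1/48920) = -40883/4941 + 48033/48920 = -1762665307/241713720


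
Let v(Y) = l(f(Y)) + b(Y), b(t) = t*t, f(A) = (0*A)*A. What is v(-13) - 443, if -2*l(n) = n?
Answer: -274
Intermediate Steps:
f(A) = 0 (f(A) = 0*A = 0)
b(t) = t²
l(n) = -n/2
v(Y) = Y² (v(Y) = -½*0 + Y² = 0 + Y² = Y²)
v(-13) - 443 = (-13)² - 443 = 169 - 443 = -274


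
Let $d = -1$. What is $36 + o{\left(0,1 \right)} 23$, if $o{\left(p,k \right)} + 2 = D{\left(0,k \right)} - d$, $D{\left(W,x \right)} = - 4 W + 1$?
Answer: $36$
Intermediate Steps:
$D{\left(W,x \right)} = 1 - 4 W$
$o{\left(p,k \right)} = 0$ ($o{\left(p,k \right)} = -2 + \left(\left(1 - 0\right) - -1\right) = -2 + \left(\left(1 + 0\right) + 1\right) = -2 + \left(1 + 1\right) = -2 + 2 = 0$)
$36 + o{\left(0,1 \right)} 23 = 36 + 0 \cdot 23 = 36 + 0 = 36$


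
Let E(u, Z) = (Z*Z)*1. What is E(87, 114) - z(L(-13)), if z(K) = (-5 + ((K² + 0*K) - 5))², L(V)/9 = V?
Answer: -187102045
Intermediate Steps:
E(u, Z) = Z² (E(u, Z) = Z²*1 = Z²)
L(V) = 9*V
z(K) = (-10 + K²)² (z(K) = (-5 + ((K² + 0) - 5))² = (-5 + (K² - 5))² = (-5 + (-5 + K²))² = (-10 + K²)²)
E(87, 114) - z(L(-13)) = 114² - (-10 + (9*(-13))²)² = 12996 - (-10 + (-117)²)² = 12996 - (-10 + 13689)² = 12996 - 1*13679² = 12996 - 1*187115041 = 12996 - 187115041 = -187102045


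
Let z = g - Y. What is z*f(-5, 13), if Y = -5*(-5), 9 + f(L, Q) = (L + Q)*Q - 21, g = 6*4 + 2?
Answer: 74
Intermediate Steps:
g = 26 (g = 24 + 2 = 26)
f(L, Q) = -30 + Q*(L + Q) (f(L, Q) = -9 + ((L + Q)*Q - 21) = -9 + (Q*(L + Q) - 21) = -9 + (-21 + Q*(L + Q)) = -30 + Q*(L + Q))
Y = 25
z = 1 (z = 26 - 1*25 = 26 - 25 = 1)
z*f(-5, 13) = 1*(-30 + 13² - 5*13) = 1*(-30 + 169 - 65) = 1*74 = 74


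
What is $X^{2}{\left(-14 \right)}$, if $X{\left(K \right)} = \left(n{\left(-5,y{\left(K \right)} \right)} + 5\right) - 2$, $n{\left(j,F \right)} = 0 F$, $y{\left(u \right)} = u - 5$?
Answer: $9$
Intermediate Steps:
$y{\left(u \right)} = -5 + u$
$n{\left(j,F \right)} = 0$
$X{\left(K \right)} = 3$ ($X{\left(K \right)} = \left(0 + 5\right) - 2 = 5 - 2 = 3$)
$X^{2}{\left(-14 \right)} = 3^{2} = 9$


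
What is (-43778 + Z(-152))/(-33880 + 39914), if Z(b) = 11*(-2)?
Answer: -21900/3017 ≈ -7.2589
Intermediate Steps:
Z(b) = -22
(-43778 + Z(-152))/(-33880 + 39914) = (-43778 - 22)/(-33880 + 39914) = -43800/6034 = -43800*1/6034 = -21900/3017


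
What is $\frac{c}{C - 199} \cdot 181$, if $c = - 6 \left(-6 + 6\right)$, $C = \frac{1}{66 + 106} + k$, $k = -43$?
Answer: $0$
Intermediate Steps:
$C = - \frac{7395}{172}$ ($C = \frac{1}{66 + 106} - 43 = \frac{1}{172} - 43 = - \frac{7395}{172} \approx -42.994$)
$c = 0$ ($c = \left(-6\right) 0 = 0$)
$\frac{c}{C - 199} \cdot 181 = \frac{1}{- \frac{7395}{172} - 199} \cdot 0 \cdot 181 = \frac{1}{- \frac{41623}{172}} \cdot 0 \cdot 181 = \left(- \frac{172}{41623}\right) 0 \cdot 181 = 0 \cdot 181 = 0$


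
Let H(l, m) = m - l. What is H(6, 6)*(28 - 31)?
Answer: 0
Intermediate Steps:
H(6, 6)*(28 - 31) = (6 - 1*6)*(28 - 31) = (6 - 6)*(-3) = 0*(-3) = 0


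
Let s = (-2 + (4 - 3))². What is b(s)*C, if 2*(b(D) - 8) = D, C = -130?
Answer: -1105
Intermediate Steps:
s = 1 (s = (-2 + 1)² = (-1)² = 1)
b(D) = 8 + D/2
b(s)*C = (8 + (½)*1)*(-130) = (8 + ½)*(-130) = (17/2)*(-130) = -1105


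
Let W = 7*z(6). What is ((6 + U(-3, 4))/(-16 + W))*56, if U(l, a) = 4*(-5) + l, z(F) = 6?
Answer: -476/13 ≈ -36.615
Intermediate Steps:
U(l, a) = -20 + l
W = 42 (W = 7*6 = 42)
((6 + U(-3, 4))/(-16 + W))*56 = ((6 + (-20 - 3))/(-16 + 42))*56 = ((6 - 23)/26)*56 = -17*1/26*56 = -17/26*56 = -476/13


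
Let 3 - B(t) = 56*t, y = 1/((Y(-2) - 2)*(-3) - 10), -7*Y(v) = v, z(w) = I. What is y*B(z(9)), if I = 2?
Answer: 763/34 ≈ 22.441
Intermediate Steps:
z(w) = 2
Y(v) = -v/7
y = -7/34 (y = 1/((-⅐*(-2) - 2)*(-3) - 10) = 1/((2/7 - 2)*(-3) - 10) = 1/(-12/7*(-3) - 10) = 1/(36/7 - 10) = 1/(-34/7) = -7/34 ≈ -0.20588)
B(t) = 3 - 56*t
y*B(z(9)) = -7*(3 - 56*2)/34 = -7*(3 - 112)/34 = -7/34*(-109) = 763/34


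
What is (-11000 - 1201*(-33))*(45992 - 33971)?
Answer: 344197293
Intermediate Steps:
(-11000 - 1201*(-33))*(45992 - 33971) = (-11000 + 39633)*12021 = 28633*12021 = 344197293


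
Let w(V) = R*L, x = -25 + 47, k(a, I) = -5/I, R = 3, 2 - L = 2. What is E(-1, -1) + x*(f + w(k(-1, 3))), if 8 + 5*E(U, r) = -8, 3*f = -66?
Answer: -2436/5 ≈ -487.20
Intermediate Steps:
L = 0 (L = 2 - 1*2 = 2 - 2 = 0)
f = -22 (f = (⅓)*(-66) = -22)
E(U, r) = -16/5 (E(U, r) = -8/5 + (⅕)*(-8) = -8/5 - 8/5 = -16/5)
x = 22
w(V) = 0 (w(V) = 3*0 = 0)
E(-1, -1) + x*(f + w(k(-1, 3))) = -16/5 + 22*(-22 + 0) = -16/5 + 22*(-22) = -16/5 - 484 = -2436/5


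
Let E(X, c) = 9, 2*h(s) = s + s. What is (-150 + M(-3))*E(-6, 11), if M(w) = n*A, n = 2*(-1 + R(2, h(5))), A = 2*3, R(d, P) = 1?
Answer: -1350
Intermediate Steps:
h(s) = s (h(s) = (s + s)/2 = (2*s)/2 = s)
A = 6
n = 0 (n = 2*(-1 + 1) = 2*0 = 0)
M(w) = 0 (M(w) = 0*6 = 0)
(-150 + M(-3))*E(-6, 11) = (-150 + 0)*9 = -150*9 = -1350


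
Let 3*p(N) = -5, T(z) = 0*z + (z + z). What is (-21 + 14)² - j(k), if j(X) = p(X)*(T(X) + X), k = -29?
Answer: -96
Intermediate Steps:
T(z) = 2*z (T(z) = 0 + 2*z = 2*z)
p(N) = -5/3 (p(N) = (⅓)*(-5) = -5/3)
j(X) = -5*X (j(X) = -5*(2*X + X)/3 = -5*X)
(-21 + 14)² - j(k) = (-21 + 14)² - (-5)*(-29) = (-7)² - 1*145 = 49 - 145 = -96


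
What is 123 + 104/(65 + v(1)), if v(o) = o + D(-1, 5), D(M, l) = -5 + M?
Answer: 1871/15 ≈ 124.73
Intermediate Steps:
v(o) = -6 + o (v(o) = o + (-5 - 1) = o - 6 = -6 + o)
123 + 104/(65 + v(1)) = 123 + 104/(65 + (-6 + 1)) = 123 + 104/(65 - 5) = 123 + 104/60 = 123 + 104*(1/60) = 123 + 26/15 = 1871/15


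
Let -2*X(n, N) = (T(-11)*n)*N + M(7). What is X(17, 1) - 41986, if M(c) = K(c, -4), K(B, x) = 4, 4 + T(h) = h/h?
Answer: -83925/2 ≈ -41963.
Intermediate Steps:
T(h) = -3 (T(h) = -4 + h/h = -4 + 1 = -3)
M(c) = 4
X(n, N) = -2 + 3*N*n/2 (X(n, N) = -((-3*n)*N + 4)/2 = -(-3*N*n + 4)/2 = -(4 - 3*N*n)/2 = -2 + 3*N*n/2)
X(17, 1) - 41986 = (-2 + (3/2)*1*17) - 41986 = (-2 + 51/2) - 41986 = 47/2 - 41986 = -83925/2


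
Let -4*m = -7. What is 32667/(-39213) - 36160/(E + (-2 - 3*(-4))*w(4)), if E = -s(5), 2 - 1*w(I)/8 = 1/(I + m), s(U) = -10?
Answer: -1090998079/4692489 ≈ -232.50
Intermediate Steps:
m = 7/4 (m = -1/4*(-7) = 7/4 ≈ 1.7500)
w(I) = 16 - 8/(7/4 + I) (w(I) = 16 - 8/(I + 7/4) = 16 - 8/(7/4 + I))
E = 10 (E = -1*(-10) = 10)
32667/(-39213) - 36160/(E + (-2 - 3*(-4))*w(4)) = 32667/(-39213) - 36160/(10 + (-2 - 3*(-4))*(16*(5 + 4*4)/(7 + 4*4))) = 32667*(-1/39213) - 36160/(10 + (-2 + 12)*(16*(5 + 16)/(7 + 16))) = -10889/13071 - 36160/(10 + 10*(16*21/23)) = -10889/13071 - 36160/(10 + 10*(16*(1/23)*21)) = -10889/13071 - 36160/(10 + 10*(336/23)) = -10889/13071 - 36160/(10 + 3360/23) = -10889/13071 - 36160/3590/23 = -10889/13071 - 36160*23/3590 = -10889/13071 - 83168/359 = -1090998079/4692489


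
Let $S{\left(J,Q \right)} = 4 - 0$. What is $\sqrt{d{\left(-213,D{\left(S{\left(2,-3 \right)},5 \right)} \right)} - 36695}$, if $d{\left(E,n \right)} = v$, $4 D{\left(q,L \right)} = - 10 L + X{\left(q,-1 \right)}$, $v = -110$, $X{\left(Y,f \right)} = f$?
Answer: $i \sqrt{36805} \approx 191.85 i$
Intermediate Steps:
$S{\left(J,Q \right)} = 4$ ($S{\left(J,Q \right)} = 4 + 0 = 4$)
$D{\left(q,L \right)} = - \frac{1}{4} - \frac{5 L}{2}$ ($D{\left(q,L \right)} = \frac{- 10 L - 1}{4} = \frac{-1 - 10 L}{4} = - \frac{1}{4} - \frac{5 L}{2}$)
$d{\left(E,n \right)} = -110$
$\sqrt{d{\left(-213,D{\left(S{\left(2,-3 \right)},5 \right)} \right)} - 36695} = \sqrt{-110 - 36695} = \sqrt{-36805} = i \sqrt{36805}$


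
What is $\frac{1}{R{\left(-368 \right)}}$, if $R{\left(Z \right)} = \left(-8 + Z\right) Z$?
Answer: $\frac{1}{138368} \approx 7.2271 \cdot 10^{-6}$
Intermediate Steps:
$R{\left(Z \right)} = Z \left(-8 + Z\right)$
$\frac{1}{R{\left(-368 \right)}} = \frac{1}{\left(-368\right) \left(-8 - 368\right)} = \frac{1}{\left(-368\right) \left(-376\right)} = \frac{1}{138368}$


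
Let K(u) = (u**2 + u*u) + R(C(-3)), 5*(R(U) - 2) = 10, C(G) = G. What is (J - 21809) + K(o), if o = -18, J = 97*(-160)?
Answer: -36677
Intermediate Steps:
R(U) = 4 (R(U) = 2 + (1/5)*10 = 2 + 2 = 4)
J = -15520
K(u) = 4 + 2*u**2 (K(u) = (u**2 + u*u) + 4 = (u**2 + u**2) + 4 = 2*u**2 + 4 = 4 + 2*u**2)
(J - 21809) + K(o) = (-15520 - 21809) + (4 + 2*(-18)**2) = -37329 + (4 + 2*324) = -37329 + (4 + 648) = -37329 + 652 = -36677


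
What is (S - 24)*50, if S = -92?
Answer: -5800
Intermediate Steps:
(S - 24)*50 = (-92 - 24)*50 = -116*50 = -5800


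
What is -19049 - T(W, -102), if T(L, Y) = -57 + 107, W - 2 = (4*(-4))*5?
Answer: -19099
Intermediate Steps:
W = -78 (W = 2 + (4*(-4))*5 = 2 - 16*5 = 2 - 80 = -78)
T(L, Y) = 50
-19049 - T(W, -102) = -19049 - 1*50 = -19049 - 50 = -19099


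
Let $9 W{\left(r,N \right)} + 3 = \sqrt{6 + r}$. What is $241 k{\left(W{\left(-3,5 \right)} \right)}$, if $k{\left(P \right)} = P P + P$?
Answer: $- \frac{1205}{27} + \frac{241 \sqrt{3}}{27} \approx -29.169$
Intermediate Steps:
$W{\left(r,N \right)} = - \frac{1}{3} + \frac{\sqrt{6 + r}}{9}$
$k{\left(P \right)} = P + P^{2}$ ($k{\left(P \right)} = P^{2} + P = P + P^{2}$)
$241 k{\left(W{\left(-3,5 \right)} \right)} = 241 \left(- \frac{1}{3} + \frac{\sqrt{6 - 3}}{9}\right) \left(1 - \left(\frac{1}{3} - \frac{\sqrt{6 - 3}}{9}\right)\right) = 241 \left(- \frac{1}{3} + \frac{\sqrt{3}}{9}\right) \left(1 - \left(\frac{1}{3} - \frac{\sqrt{3}}{9}\right)\right) = 241 \left(- \frac{1}{3} + \frac{\sqrt{3}}{9}\right) \left(\frac{2}{3} + \frac{\sqrt{3}}{9}\right)$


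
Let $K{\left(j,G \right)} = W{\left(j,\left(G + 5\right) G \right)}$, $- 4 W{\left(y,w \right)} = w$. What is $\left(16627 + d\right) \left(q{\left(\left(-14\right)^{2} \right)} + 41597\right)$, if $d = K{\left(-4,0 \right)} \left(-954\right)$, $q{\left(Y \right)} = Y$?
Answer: $694892211$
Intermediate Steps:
$W{\left(y,w \right)} = - \frac{w}{4}$
$K{\left(j,G \right)} = - \frac{G \left(5 + G\right)}{4}$ ($K{\left(j,G \right)} = - \frac{\left(G + 5\right) G}{4} = - \frac{\left(5 + G\right) G}{4} = - \frac{G \left(5 + G\right)}{4}$)
$d = 0$ ($d = \left(- \frac{1}{4}\right) 0 \left(5 + 0\right) \left(-954\right) = \left(- \frac{1}{4}\right) 0 \cdot 5 \left(-954\right) = 0 \left(-954\right) = 0$)
$\left(16627 + d\right) \left(q{\left(\left(-14\right)^{2} \right)} + 41597\right) = \left(16627 + 0\right) \left(\left(-14\right)^{2} + 41597\right) = 16627 \left(196 + 41597\right) = 16627 \cdot 41793 = 694892211$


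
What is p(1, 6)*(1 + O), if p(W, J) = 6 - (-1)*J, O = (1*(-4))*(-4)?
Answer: 204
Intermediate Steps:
O = 16 (O = -4*(-4) = 16)
p(W, J) = 6 + J
p(1, 6)*(1 + O) = (6 + 6)*(1 + 16) = 12*17 = 204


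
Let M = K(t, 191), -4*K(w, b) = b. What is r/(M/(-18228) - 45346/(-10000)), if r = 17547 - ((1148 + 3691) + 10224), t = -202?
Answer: 113195880000/206761097 ≈ 547.47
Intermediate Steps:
K(w, b) = -b/4
M = -191/4 (M = -¼*191 = -191/4 ≈ -47.750)
r = 2484 (r = 17547 - (4839 + 10224) = 17547 - 1*15063 = 17547 - 15063 = 2484)
r/(M/(-18228) - 45346/(-10000)) = 2484/(-191/4/(-18228) - 45346/(-10000)) = 2484/(-191/4*(-1/18228) - 45346*(-1/10000)) = 2484/(191/72912 + 22673/5000) = 2484/(206761097/45570000) = 2484*(45570000/206761097) = 113195880000/206761097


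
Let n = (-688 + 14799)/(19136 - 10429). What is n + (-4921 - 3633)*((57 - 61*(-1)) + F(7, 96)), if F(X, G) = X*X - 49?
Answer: -8788587893/8707 ≈ -1.0094e+6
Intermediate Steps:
F(X, G) = -49 + X**2 (F(X, G) = X**2 - 49 = -49 + X**2)
n = 14111/8707 ≈ 1.6206
n + (-4921 - 3633)*((57 - 61*(-1)) + F(7, 96)) = 14111/8707 + (-4921 - 3633)*((57 - 61*(-1)) + (-49 + 7**2)) = 14111/8707 - 8554*((57 + 61) + (-49 + 49)) = 14111/8707 - 8554*(118 + 0) = 14111/8707 - 8554*118 = 14111/8707 - 1009372 = -8788587893/8707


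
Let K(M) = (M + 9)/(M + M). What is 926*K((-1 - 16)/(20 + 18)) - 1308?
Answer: -172711/17 ≈ -10159.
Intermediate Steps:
K(M) = (9 + M)/(2*M) (K(M) = (9 + M)/((2*M)) = (9 + M)*(1/(2*M)) = (9 + M)/(2*M))
926*K((-1 - 16)/(20 + 18)) - 1308 = 926*((9 + (-1 - 16)/(20 + 18))/(2*(((-1 - 16)/(20 + 18))))) - 1308 = 926*((9 - 17/38)/(2*((-17/38)))) - 1308 = 926*((9 - 17*1/38)/(2*((-17*1/38)))) - 1308 = 926*((9 - 17/38)/(2*(-17/38))) - 1308 = 926*((½)*(-38/17)*(325/38)) - 1308 = 926*(-325/34) - 1308 = -150475/17 - 1308 = -172711/17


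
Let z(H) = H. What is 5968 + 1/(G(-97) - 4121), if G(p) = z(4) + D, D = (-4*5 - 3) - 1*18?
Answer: 24814943/4158 ≈ 5968.0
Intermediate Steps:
D = -41 (D = (-20 - 3) - 18 = -23 - 18 = -41)
G(p) = -37 (G(p) = 4 - 41 = -37)
5968 + 1/(G(-97) - 4121) = 5968 + 1/(-37 - 4121) = 5968 + 1/(-4158) = 5968 - 1/4158 = 24814943/4158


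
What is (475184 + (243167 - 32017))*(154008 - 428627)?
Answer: -188480356746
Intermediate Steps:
(475184 + (243167 - 32017))*(154008 - 428627) = (475184 + 211150)*(-274619) = 686334*(-274619) = -188480356746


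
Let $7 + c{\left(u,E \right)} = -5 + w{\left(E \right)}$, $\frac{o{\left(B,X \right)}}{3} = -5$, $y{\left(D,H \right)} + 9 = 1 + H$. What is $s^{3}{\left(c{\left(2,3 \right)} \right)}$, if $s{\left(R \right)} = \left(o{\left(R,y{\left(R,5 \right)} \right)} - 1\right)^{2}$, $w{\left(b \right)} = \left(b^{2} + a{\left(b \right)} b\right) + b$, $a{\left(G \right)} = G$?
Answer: $16777216$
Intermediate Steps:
$y{\left(D,H \right)} = -8 + H$ ($y{\left(D,H \right)} = -9 + \left(1 + H\right) = -8 + H$)
$w{\left(b \right)} = b + 2 b^{2}$ ($w{\left(b \right)} = \left(b^{2} + b b\right) + b = \left(b^{2} + b^{2}\right) + b = 2 b^{2} + b = b + 2 b^{2}$)
$o{\left(B,X \right)} = -15$ ($o{\left(B,X \right)} = 3 \left(-5\right) = -15$)
$c{\left(u,E \right)} = -12 + E \left(1 + 2 E\right)$ ($c{\left(u,E \right)} = -7 + \left(-5 + E \left(1 + 2 E\right)\right) = -12 + E \left(1 + 2 E\right)$)
$s{\left(R \right)} = 256$ ($s{\left(R \right)} = \left(-15 - 1\right)^{2} = \left(-16\right)^{2} = 256$)
$s^{3}{\left(c{\left(2,3 \right)} \right)} = 256^{3} = 16777216$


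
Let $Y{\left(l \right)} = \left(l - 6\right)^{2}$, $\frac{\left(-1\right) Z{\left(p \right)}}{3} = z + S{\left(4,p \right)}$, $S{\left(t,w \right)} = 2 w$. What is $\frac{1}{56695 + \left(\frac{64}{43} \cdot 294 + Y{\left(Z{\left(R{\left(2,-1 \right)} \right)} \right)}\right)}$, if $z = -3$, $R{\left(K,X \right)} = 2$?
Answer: $\frac{43}{2460184} \approx 1.7478 \cdot 10^{-5}$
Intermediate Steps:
$Z{\left(p \right)} = 9 - 6 p$ ($Z{\left(p \right)} = - 3 \left(-3 + 2 p\right) = 9 - 6 p$)
$Y{\left(l \right)} = \left(-6 + l\right)^{2}$
$\frac{1}{56695 + \left(\frac{64}{43} \cdot 294 + Y{\left(Z{\left(R{\left(2,-1 \right)} \right)} \right)}\right)} = \frac{1}{56695 + \left(\frac{64}{43} \cdot 294 + \left(-6 + \left(9 - 12\right)\right)^{2}\right)} = \frac{1}{56695 + \left(64 \cdot \frac{1}{43} \cdot 294 + \left(-6 + \left(9 - 12\right)\right)^{2}\right)} = \frac{1}{56695 + \left(\frac{64}{43} \cdot 294 + \left(-6 - 3\right)^{2}\right)} = \frac{1}{56695 + \left(\frac{18816}{43} + \left(-9\right)^{2}\right)} = \frac{1}{56695 + \left(\frac{18816}{43} + 81\right)} = \frac{1}{56695 + \frac{22299}{43}} = \frac{1}{\frac{2460184}{43}} = \frac{43}{2460184}$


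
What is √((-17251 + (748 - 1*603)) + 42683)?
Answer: √25577 ≈ 159.93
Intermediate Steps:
√((-17251 + (748 - 1*603)) + 42683) = √((-17251 + (748 - 603)) + 42683) = √((-17251 + 145) + 42683) = √(-17106 + 42683) = √25577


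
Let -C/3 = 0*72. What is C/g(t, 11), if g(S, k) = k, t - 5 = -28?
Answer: 0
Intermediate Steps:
t = -23 (t = 5 - 28 = -23)
C = 0 (C = -0*72 = -3*0 = 0)
C/g(t, 11) = 0/11 = 0*(1/11) = 0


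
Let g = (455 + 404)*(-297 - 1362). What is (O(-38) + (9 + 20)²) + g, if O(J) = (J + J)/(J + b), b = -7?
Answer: -64090724/45 ≈ -1.4242e+6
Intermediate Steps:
g = -1425081 (g = 859*(-1659) = -1425081)
O(J) = 2*J/(-7 + J) (O(J) = (J + J)/(J - 7) = (2*J)/(-7 + J) = 2*J/(-7 + J))
(O(-38) + (9 + 20)²) + g = (2*(-38)/(-7 - 38) + (9 + 20)²) - 1425081 = (2*(-38)/(-45) + 29²) - 1425081 = (2*(-38)*(-1/45) + 841) - 1425081 = (76/45 + 841) - 1425081 = 37921/45 - 1425081 = -64090724/45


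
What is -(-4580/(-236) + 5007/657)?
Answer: -349226/12921 ≈ -27.028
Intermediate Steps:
-(-4580/(-236) + 5007/657) = -(-4580*(-1/236) + 5007*(1/657)) = -(1145/59 + 1669/219) = -1*349226/12921 = -349226/12921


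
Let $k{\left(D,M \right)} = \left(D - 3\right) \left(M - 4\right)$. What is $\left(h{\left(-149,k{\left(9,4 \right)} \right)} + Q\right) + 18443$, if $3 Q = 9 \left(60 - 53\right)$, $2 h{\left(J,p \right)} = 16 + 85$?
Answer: $\frac{37029}{2} \approx 18515.0$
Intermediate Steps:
$k{\left(D,M \right)} = \left(-4 + M\right) \left(-3 + D\right)$ ($k{\left(D,M \right)} = \left(-3 + D\right) \left(-4 + M\right) = \left(-4 + M\right) \left(-3 + D\right)$)
$h{\left(J,p \right)} = \frac{101}{2}$ ($h{\left(J,p \right)} = \frac{16 + 85}{2} = \frac{1}{2} \cdot 101 = \frac{101}{2}$)
$Q = 21$ ($Q = \frac{9 \left(60 - 53\right)}{3} = \frac{9 \cdot 7}{3} = \frac{1}{3} \cdot 63 = 21$)
$\left(h{\left(-149,k{\left(9,4 \right)} \right)} + Q\right) + 18443 = \left(\frac{101}{2} + 21\right) + 18443 = \frac{143}{2} + 18443 = \frac{37029}{2}$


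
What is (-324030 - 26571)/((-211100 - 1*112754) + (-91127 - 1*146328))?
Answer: 116867/187103 ≈ 0.62461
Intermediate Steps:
(-324030 - 26571)/((-211100 - 1*112754) + (-91127 - 1*146328)) = -350601/((-211100 - 112754) + (-91127 - 146328)) = -350601/(-323854 - 237455) = -350601/(-561309) = -350601*(-1/561309) = 116867/187103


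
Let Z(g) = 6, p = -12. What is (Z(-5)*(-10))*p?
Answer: 720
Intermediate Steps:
(Z(-5)*(-10))*p = (6*(-10))*(-12) = -60*(-12) = 720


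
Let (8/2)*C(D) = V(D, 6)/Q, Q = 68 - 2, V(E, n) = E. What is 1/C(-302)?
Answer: -132/151 ≈ -0.87417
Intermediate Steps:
Q = 66
C(D) = D/264 (C(D) = (D/66)/4 = D/264)
1/C(-302) = 1/((1/264)*(-302)) = 1/(-151/132) = -132/151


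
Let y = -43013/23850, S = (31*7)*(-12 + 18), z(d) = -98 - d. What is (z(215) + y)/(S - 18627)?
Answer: 7508063/413201250 ≈ 0.018170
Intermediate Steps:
S = 1302 (S = 217*6 = 1302)
y = -43013/23850 (y = -43013*1/23850 = -43013/23850 ≈ -1.8035)
(z(215) + y)/(S - 18627) = ((-98 - 1*215) - 43013/23850)/(1302 - 18627) = ((-98 - 215) - 43013/23850)/(-17325) = (-313 - 43013/23850)*(-1/17325) = -7508063/23850*(-1/17325) = 7508063/413201250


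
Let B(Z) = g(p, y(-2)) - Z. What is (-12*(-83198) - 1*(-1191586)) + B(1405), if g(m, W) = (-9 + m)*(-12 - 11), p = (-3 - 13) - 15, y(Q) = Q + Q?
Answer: 2189477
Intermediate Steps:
y(Q) = 2*Q
p = -31 (p = -16 - 15 = -31)
g(m, W) = 207 - 23*m (g(m, W) = (-9 + m)*(-23) = 207 - 23*m)
B(Z) = 920 - Z (B(Z) = (207 - 23*(-31)) - Z = (207 + 713) - Z = 920 - Z)
(-12*(-83198) - 1*(-1191586)) + B(1405) = (-12*(-83198) - 1*(-1191586)) + (920 - 1*1405) = (998376 + 1191586) + (920 - 1405) = 2189962 - 485 = 2189477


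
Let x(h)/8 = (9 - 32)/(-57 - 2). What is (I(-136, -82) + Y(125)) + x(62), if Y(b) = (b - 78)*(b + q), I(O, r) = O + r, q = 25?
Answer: 403272/59 ≈ 6835.1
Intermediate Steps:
x(h) = 184/59 (x(h) = 8*((9 - 32)/(-57 - 2)) = 8*(-23/(-59)) = 8*(-23*(-1/59)) = 8*(23/59) = 184/59)
Y(b) = (-78 + b)*(25 + b) (Y(b) = (b - 78)*(b + 25) = (-78 + b)*(25 + b))
(I(-136, -82) + Y(125)) + x(62) = ((-136 - 82) + (-1950 + 125² - 53*125)) + 184/59 = (-218 + (-1950 + 15625 - 6625)) + 184/59 = (-218 + 7050) + 184/59 = 6832 + 184/59 = 403272/59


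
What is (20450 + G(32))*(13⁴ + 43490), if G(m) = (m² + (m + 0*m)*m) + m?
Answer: 1623309030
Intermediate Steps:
G(m) = m + 2*m² (G(m) = (m² + (m + 0)*m) + m = (m² + m*m) + m = (m² + m²) + m = 2*m² + m = m + 2*m²)
(20450 + G(32))*(13⁴ + 43490) = (20450 + 32*(1 + 2*32))*(13⁴ + 43490) = (20450 + 32*(1 + 64))*(28561 + 43490) = (20450 + 32*65)*72051 = (20450 + 2080)*72051 = 22530*72051 = 1623309030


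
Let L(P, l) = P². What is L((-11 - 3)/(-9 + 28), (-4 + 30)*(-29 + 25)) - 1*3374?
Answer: -1217818/361 ≈ -3373.5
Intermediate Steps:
L((-11 - 3)/(-9 + 28), (-4 + 30)*(-29 + 25)) - 1*3374 = ((-11 - 3)/(-9 + 28))² - 1*3374 = (-14/19)² - 3374 = 196/361 - 3374 = -1217818/361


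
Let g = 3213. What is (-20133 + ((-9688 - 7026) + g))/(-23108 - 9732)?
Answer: 16817/16420 ≈ 1.0242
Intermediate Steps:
(-20133 + ((-9688 - 7026) + g))/(-23108 - 9732) = (-20133 + ((-9688 - 7026) + 3213))/(-23108 - 9732) = (-20133 + (-16714 + 3213))/(-32840) = (-20133 - 13501)*(-1/32840) = -33634*(-1/32840) = 16817/16420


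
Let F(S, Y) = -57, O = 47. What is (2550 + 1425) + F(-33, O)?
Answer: 3918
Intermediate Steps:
(2550 + 1425) + F(-33, O) = (2550 + 1425) - 57 = 3975 - 57 = 3918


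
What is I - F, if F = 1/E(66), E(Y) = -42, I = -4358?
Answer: -183035/42 ≈ -4358.0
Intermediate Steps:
F = -1/42 (F = 1/(-42) = -1/42 ≈ -0.023810)
I - F = -4358 - 1*(-1/42) = -4358 + 1/42 = -183035/42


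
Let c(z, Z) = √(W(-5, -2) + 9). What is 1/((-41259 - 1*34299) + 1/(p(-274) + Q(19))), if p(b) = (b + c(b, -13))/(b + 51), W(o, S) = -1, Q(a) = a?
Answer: -1537537274101/116173165348776313 - 446*√2/116173165348776313 ≈ -1.3235e-5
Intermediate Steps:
c(z, Z) = 2*√2 (c(z, Z) = √(-1 + 9) = √8 = 2*√2)
p(b) = (b + 2*√2)/(51 + b) (p(b) = (b + 2*√2)/(b + 51) = (b + 2*√2)/(51 + b))
1/((-41259 - 1*34299) + 1/(p(-274) + Q(19))) = 1/((-41259 - 1*34299) + 1/((-274 + 2*√2)/(51 - 274) + 19)) = 1/((-41259 - 34299) + 1/((-274 + 2*√2)/(-223) + 19)) = 1/(-75558 + 1/(-(-274 + 2*√2)/223 + 19)) = 1/(-75558 + 1/((274/223 - 2*√2/223) + 19)) = 1/(-75558 + 1/(4511/223 - 2*√2/223))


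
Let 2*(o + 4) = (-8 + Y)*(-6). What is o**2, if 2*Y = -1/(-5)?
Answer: 38809/100 ≈ 388.09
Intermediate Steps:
Y = 1/10 (Y = (-1/(-5))/2 = (-1*(-1/5))/2 = (1/2)*(1/5) = 1/10 ≈ 0.10000)
o = 197/10 (o = -4 + ((-8 + 1/10)*(-6))/2 = -4 + (-79/10*(-6))/2 = -4 + (1/2)*(237/5) = -4 + 237/10 = 197/10 ≈ 19.700)
o**2 = (197/10)**2 = 38809/100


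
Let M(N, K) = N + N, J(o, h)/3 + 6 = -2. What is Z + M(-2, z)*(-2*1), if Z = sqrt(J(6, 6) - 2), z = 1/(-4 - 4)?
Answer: 8 + I*sqrt(26) ≈ 8.0 + 5.099*I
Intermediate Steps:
J(o, h) = -24 (J(o, h) = -18 + 3*(-2) = -18 - 6 = -24)
z = -1/8 (z = 1/(-8) = -1/8 ≈ -0.12500)
M(N, K) = 2*N
Z = I*sqrt(26) (Z = sqrt(-24 - 2) = sqrt(-26) = I*sqrt(26) ≈ 5.099*I)
Z + M(-2, z)*(-2*1) = I*sqrt(26) + (2*(-2))*(-2*1) = I*sqrt(26) - 4*(-2) = I*sqrt(26) + 8 = 8 + I*sqrt(26)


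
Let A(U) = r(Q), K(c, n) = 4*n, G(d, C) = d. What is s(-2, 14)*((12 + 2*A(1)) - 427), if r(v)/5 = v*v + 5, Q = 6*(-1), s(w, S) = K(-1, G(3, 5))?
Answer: -60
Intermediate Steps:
s(w, S) = 12 (s(w, S) = 4*3 = 12)
Q = -6
r(v) = 25 + 5*v**2 (r(v) = 5*(v*v + 5) = 5*(v**2 + 5) = 5*(5 + v**2) = 25 + 5*v**2)
A(U) = 205 (A(U) = 25 + 5*(-6)**2 = 25 + 5*36 = 25 + 180 = 205)
s(-2, 14)*((12 + 2*A(1)) - 427) = 12*((12 + 2*205) - 427) = 12*((12 + 410) - 427) = 12*(422 - 427) = 12*(-5) = -60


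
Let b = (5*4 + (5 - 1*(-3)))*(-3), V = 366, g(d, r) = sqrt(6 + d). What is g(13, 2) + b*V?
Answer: -30744 + sqrt(19) ≈ -30740.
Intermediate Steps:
b = -84 (b = (20 + (5 + 3))*(-3) = (20 + 8)*(-3) = 28*(-3) = -84)
g(13, 2) + b*V = sqrt(6 + 13) - 84*366 = sqrt(19) - 30744 = -30744 + sqrt(19)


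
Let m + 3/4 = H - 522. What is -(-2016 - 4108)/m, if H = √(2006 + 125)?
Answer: -51221136/4338185 - 97984*√2131/4338185 ≈ -12.850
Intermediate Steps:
H = √2131 ≈ 46.163
m = -2091/4 + √2131 (m = -¾ + (√2131 - 522) = -¾ + (-522 + √2131) = -2091/4 + √2131 ≈ -476.59)
-(-2016 - 4108)/m = -(-2016 - 4108)/(-2091/4 + √2131) = -(-6124)/(-2091/4 + √2131) = 6124/(-2091/4 + √2131)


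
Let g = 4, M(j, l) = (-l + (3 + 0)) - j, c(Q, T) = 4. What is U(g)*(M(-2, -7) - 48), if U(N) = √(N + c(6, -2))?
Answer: -72*√2 ≈ -101.82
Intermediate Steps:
M(j, l) = 3 - j - l (M(j, l) = (-l + 3) - j = (3 - l) - j = 3 - j - l)
U(N) = √(4 + N) (U(N) = √(N + 4) = √(4 + N))
U(g)*(M(-2, -7) - 48) = √(4 + 4)*((3 - 1*(-2) - 1*(-7)) - 48) = √8*((3 + 2 + 7) - 48) = (2*√2)*(12 - 48) = (2*√2)*(-36) = -72*√2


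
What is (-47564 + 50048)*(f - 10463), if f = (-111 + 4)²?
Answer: 2449224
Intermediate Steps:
f = 11449 (f = (-107)² = 11449)
(-47564 + 50048)*(f - 10463) = (-47564 + 50048)*(11449 - 10463) = 2484*986 = 2449224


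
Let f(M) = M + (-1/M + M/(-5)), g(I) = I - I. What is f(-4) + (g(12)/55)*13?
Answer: -59/20 ≈ -2.9500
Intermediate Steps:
g(I) = 0
f(M) = -1/M + 4*M/5 (f(M) = M + (-1/M + M*(-⅕)) = M + (-1/M - M/5) = -1/M + 4*M/5)
f(-4) + (g(12)/55)*13 = (-1/(-4) + (⅘)*(-4)) + (0/55)*13 = (-1*(-¼) - 16/5) + (0*(1/55))*13 = (¼ - 16/5) + 0*13 = -59/20 + 0 = -59/20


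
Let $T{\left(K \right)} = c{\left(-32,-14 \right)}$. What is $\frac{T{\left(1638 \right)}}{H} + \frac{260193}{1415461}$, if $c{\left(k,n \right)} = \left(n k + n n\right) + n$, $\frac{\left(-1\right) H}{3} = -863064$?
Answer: $\frac{37476743027}{203605572084} \approx 0.18407$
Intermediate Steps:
$H = 2589192$ ($H = \left(-3\right) \left(-863064\right) = 2589192$)
$c{\left(k,n \right)} = n + n^{2} + k n$ ($c{\left(k,n \right)} = \left(k n + n^{2}\right) + n = \left(n^{2} + k n\right) + n = n + n^{2} + k n$)
$T{\left(K \right)} = 630$ ($T{\left(K \right)} = - 14 \left(1 - 32 - 14\right) = \left(-14\right) \left(-45\right) = 630$)
$\frac{T{\left(1638 \right)}}{H} + \frac{260193}{1415461} = \frac{630}{2589192} + \frac{260193}{1415461} = 630 \cdot \frac{1}{2589192} + 260193 \cdot \frac{1}{1415461} = \frac{35}{143844} + \frac{260193}{1415461} = \frac{37476743027}{203605572084}$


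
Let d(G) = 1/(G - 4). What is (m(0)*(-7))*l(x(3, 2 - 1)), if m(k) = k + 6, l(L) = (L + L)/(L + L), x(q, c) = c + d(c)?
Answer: -42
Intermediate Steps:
d(G) = 1/(-4 + G)
x(q, c) = c + 1/(-4 + c)
l(L) = 1 (l(L) = (2*L)/((2*L)) = (2*L)*(1/(2*L)) = 1)
m(k) = 6 + k
(m(0)*(-7))*l(x(3, 2 - 1)) = ((6 + 0)*(-7))*1 = (6*(-7))*1 = -42*1 = -42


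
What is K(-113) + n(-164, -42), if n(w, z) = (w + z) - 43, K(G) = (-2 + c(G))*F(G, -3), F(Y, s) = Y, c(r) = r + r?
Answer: 25515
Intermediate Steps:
c(r) = 2*r
K(G) = G*(-2 + 2*G) (K(G) = (-2 + 2*G)*G = G*(-2 + 2*G))
n(w, z) = -43 + w + z
K(-113) + n(-164, -42) = 2*(-113)*(-1 - 113) + (-43 - 164 - 42) = 2*(-113)*(-114) - 249 = 25764 - 249 = 25515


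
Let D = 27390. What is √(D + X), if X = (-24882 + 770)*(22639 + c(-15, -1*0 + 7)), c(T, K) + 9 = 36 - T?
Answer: I*√546856882 ≈ 23385.0*I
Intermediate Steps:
c(T, K) = 27 - T (c(T, K) = -9 + (36 - T) = 27 - T)
X = -546884272 (X = (-24882 + 770)*(22639 + (27 - 1*(-15))) = -24112*(22639 + (27 + 15)) = -24112*(22639 + 42) = -24112*22681 = -546884272)
√(D + X) = √(27390 - 546884272) = √(-546856882) = I*√546856882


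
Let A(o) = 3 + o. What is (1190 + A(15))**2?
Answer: 1459264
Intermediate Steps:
(1190 + A(15))**2 = (1190 + (3 + 15))**2 = (1190 + 18)**2 = 1208**2 = 1459264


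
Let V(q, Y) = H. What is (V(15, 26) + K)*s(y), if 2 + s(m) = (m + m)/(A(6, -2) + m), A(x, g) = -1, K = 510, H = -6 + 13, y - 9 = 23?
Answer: 1034/31 ≈ 33.355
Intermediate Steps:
y = 32 (y = 9 + 23 = 32)
H = 7
V(q, Y) = 7
s(m) = -2 + 2*m/(-1 + m) (s(m) = -2 + (m + m)/(-1 + m) = -2 + (2*m)/(-1 + m) = -2 + 2*m/(-1 + m))
(V(15, 26) + K)*s(y) = (7 + 510)*(2/(-1 + 32)) = 517*(2/31) = 1034/31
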